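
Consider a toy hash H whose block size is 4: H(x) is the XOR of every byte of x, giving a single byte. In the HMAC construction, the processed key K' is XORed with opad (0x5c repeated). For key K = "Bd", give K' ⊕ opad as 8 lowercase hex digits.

Key "Bd" = 42 64 is 2 bytes ≤ B = 4; zero-pad to 4 bytes: K' = 42 64 00 00.
XOR each byte with 0x5c: 42⊕5c=1e, 64⊕5c=38, 00⊕5c=5c, 00⊕5c=5c.

1e385c5c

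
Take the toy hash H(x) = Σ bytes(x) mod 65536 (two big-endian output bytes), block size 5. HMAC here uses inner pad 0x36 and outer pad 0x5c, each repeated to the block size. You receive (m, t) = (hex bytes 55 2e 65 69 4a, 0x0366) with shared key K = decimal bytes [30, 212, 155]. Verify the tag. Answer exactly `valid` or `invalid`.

Key decimal bytes [30, 212, 155] = 1e d4 9b is 3 bytes ≤ B = 5; zero-pad to 5 bytes: K' = 1e d4 9b 00 00.
K' ⊕ ipad = 28 e2 ad 36 36; K' ⊕ opad = 42 88 c7 5c 5c.
Inner hash: sum = 40+226+173+54+54+85+46+101+105+74 = 958 → 03 be.
Outer hash (recomputed tag): sum = 66+136+199+92+92+3+190 = 778 → 03 0a.
Recomputed tag = 030a; claimed = 0366 → mismatch.

invalid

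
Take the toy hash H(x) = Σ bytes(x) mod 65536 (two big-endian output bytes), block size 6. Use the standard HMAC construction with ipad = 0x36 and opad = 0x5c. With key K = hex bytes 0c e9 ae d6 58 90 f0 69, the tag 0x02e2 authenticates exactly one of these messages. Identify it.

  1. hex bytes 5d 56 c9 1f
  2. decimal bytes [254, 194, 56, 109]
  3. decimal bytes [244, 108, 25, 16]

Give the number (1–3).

1

Key hex bytes 0c e9 ae d6 58 90 f0 69 is 8 bytes > B = 6, so hash it first: H(key) = 04 ba, then zero-pad to 6 bytes: K' = 04 ba 00 00 00 00.
K' ⊕ ipad = 32 8c 36 36 36 36; K' ⊕ opad = 58 e6 5c 5c 5c 5c.
m1: inner = H(32 8c 36 36 36 36 5d 56 c9 1f) = 03 31; tag = H(58 e6 5c 5c 5c 5c 03 31) = 02e2 ← matches
m2: inner = H(32 8c 36 36 36 36 fe c2 38 6d) = 03 fb; tag = H(58 e6 5c 5c 5c 5c 03 fb) = 03ac
m3: inner = H(32 8c 36 36 36 36 f4 6c 19 10) = 03 1f; tag = H(58 e6 5c 5c 5c 5c 03 1f) = 02d0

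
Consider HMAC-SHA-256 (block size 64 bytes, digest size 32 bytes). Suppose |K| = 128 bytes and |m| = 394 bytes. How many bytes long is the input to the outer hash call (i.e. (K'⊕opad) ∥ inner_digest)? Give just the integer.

Key is 128 > 64 bytes, so it is hashed to 32 bytes then zero-padded to 64: |K'| = 64.
Outer input = (K'⊕opad) ∥ H(inner) → 64 + 32 = 96 bytes.

96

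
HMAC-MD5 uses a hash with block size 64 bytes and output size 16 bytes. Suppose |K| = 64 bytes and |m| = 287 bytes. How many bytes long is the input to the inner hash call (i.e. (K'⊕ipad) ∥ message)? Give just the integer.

Key is 64 ≤ 64 bytes, zero-padded: |K'| = 64.
Inner input = (K'⊕ipad) ∥ m → 64 + 287 = 351 bytes.

351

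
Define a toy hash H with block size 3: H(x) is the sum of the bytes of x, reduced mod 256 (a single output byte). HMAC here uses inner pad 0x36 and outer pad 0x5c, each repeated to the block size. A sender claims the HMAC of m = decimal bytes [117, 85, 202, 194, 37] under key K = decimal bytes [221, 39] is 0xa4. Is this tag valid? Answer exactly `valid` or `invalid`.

Key decimal bytes [221, 39] = dd 27 is 2 bytes ≤ B = 3; zero-pad to 3 bytes: K' = dd 27 00.
K' ⊕ ipad = eb 11 36; K' ⊕ opad = 81 7b 5c.
Inner hash: sum = 235+17+54+117+85+202+194+37 = 941; mod 256 = 173 → ad.
Outer hash (recomputed tag): sum = 129+123+92+173 = 517; mod 256 = 5 → 05.
Recomputed tag = 05; claimed = a4 → mismatch.

invalid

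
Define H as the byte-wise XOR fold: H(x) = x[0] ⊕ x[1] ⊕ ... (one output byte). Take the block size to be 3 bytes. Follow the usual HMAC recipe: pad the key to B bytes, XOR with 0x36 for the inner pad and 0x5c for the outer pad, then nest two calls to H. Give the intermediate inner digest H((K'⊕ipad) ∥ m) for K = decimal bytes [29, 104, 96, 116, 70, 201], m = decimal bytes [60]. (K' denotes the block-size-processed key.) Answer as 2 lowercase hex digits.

e4

Key decimal bytes [29, 104, 96, 116, 70, 201] = 1d 68 60 74 46 c9 is 6 bytes > B = 3, so hash it first: H(key) = ee, then zero-pad to 3 bytes: K' = ee 00 00.
K' ⊕ ipad = d8 36 36.
Inner input = d8 36 36 ∥ 3c.
Inner hash: XOR d8⊕36⊕36⊕3c = e4.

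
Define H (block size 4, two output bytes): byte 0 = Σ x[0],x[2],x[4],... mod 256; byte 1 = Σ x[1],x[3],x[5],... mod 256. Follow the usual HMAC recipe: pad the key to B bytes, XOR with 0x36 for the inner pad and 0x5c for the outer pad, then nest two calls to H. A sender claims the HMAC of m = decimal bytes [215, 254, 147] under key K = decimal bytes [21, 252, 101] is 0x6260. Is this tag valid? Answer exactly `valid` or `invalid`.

Key decimal bytes [21, 252, 101] = 15 fc 65 is 3 bytes ≤ B = 4; zero-pad to 4 bytes: K' = 15 fc 65 00.
K' ⊕ ipad = 23 ca 53 36; K' ⊕ opad = 49 a0 39 5c.
Inner hash: even-index sum = 480 mod 256 = 224; odd-index sum = 510 mod 256 = 254 → e0 fe.
Outer hash (recomputed tag): even-index sum = 354 mod 256 = 98; odd-index sum = 506 mod 256 = 250 → 62 fa.
Recomputed tag = 62fa; claimed = 6260 → mismatch.

invalid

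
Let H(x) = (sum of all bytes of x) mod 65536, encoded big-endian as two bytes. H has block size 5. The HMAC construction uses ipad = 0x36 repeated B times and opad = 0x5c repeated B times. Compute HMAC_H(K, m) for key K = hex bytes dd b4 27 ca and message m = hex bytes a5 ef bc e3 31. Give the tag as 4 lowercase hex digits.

Key hex bytes dd b4 27 ca is 4 bytes ≤ B = 5; zero-pad to 5 bytes: K' = dd b4 27 ca 00.
K' ⊕ ipad = eb 82 11 fc 36.  K' ⊕ opad = 81 e8 7b 96 5c.
Inner input = (K'⊕ipad) ∥ m = eb 82 11 fc 36 ∥ a5 ef bc e3 31.
Inner hash: sum = 235+130+17+252+54+165+239+188+227+49 = 1556 → 06 14.
Outer input = (K'⊕opad) ∥ inner = 81 e8 7b 96 5c ∥ 06 14.
Outer hash (tag): sum = 129+232+123+150+92+6+20 = 752 → 02 f0.

02f0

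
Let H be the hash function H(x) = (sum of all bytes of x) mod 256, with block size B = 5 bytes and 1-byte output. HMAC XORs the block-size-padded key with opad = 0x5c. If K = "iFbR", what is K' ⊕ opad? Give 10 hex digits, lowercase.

351a3e0e5c

Key "iFbR" = 69 46 62 52 is 4 bytes ≤ B = 5; zero-pad to 5 bytes: K' = 69 46 62 52 00.
XOR each byte with 0x5c: 69⊕5c=35, 46⊕5c=1a, 62⊕5c=3e, 52⊕5c=0e, 00⊕5c=5c.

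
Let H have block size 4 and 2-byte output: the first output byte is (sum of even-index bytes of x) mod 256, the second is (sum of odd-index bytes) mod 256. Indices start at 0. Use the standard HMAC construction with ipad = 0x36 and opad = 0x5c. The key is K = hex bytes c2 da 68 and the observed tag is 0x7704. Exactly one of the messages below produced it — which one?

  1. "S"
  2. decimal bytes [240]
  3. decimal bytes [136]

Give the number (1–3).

1

Key hex bytes c2 da 68 is 3 bytes ≤ B = 4; zero-pad to 4 bytes: K' = c2 da 68 00.
K' ⊕ ipad = f4 ec 5e 36; K' ⊕ opad = 9e 86 34 5c.
m1: inner = H(f4 ec 5e 36 53) = a5 22; tag = H(9e 86 34 5c a5 22) = 7704 ← matches
m2: inner = H(f4 ec 5e 36 f0) = 42 22; tag = H(9e 86 34 5c 42 22) = 1404
m3: inner = H(f4 ec 5e 36 88) = da 22; tag = H(9e 86 34 5c da 22) = ac04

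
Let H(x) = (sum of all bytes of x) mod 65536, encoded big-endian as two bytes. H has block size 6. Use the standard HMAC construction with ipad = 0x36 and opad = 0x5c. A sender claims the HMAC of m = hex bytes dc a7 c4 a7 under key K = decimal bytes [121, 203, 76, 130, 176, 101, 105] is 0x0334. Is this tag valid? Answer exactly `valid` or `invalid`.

invalid

Key decimal bytes [121, 203, 76, 130, 176, 101, 105] = 79 cb 4c 82 b0 65 69 is 7 bytes > B = 6, so hash it first: H(key) = 03 90, then zero-pad to 6 bytes: K' = 03 90 00 00 00 00.
K' ⊕ ipad = 35 a6 36 36 36 36; K' ⊕ opad = 5f cc 5c 5c 5c 5c.
Inner hash: sum = 53+166+54+54+54+54+220+167+196+167 = 1185 → 04 a1.
Outer hash (recomputed tag): sum = 95+204+92+92+92+92+4+161 = 832 → 03 40.
Recomputed tag = 0340; claimed = 0334 → mismatch.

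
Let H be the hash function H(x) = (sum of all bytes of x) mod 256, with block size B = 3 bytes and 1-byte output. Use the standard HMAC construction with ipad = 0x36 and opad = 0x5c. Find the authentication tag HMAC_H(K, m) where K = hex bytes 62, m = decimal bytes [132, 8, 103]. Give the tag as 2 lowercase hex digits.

a9

Key hex bytes 62 is 1 byte ≤ B = 3; zero-pad to 3 bytes: K' = 62 00 00.
K' ⊕ ipad = 54 36 36.  K' ⊕ opad = 3e 5c 5c.
Inner input = (K'⊕ipad) ∥ m = 54 36 36 ∥ 84 08 67.
Inner hash: sum = 84+54+54+132+8+103 = 435; mod 256 = 179 → b3.
Outer input = (K'⊕opad) ∥ inner = 3e 5c 5c ∥ b3.
Outer hash (tag): sum = 62+92+92+179 = 425; mod 256 = 169 → a9.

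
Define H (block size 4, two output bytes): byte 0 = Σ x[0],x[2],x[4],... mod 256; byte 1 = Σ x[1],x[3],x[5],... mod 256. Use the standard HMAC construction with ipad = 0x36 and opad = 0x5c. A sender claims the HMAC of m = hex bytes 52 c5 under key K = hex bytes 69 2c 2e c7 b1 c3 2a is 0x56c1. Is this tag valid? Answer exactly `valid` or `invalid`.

valid

Key hex bytes 69 2c 2e c7 b1 c3 2a is 7 bytes > B = 4, so hash it first: H(key) = 72 b6, then zero-pad to 4 bytes: K' = 72 b6 00 00.
K' ⊕ ipad = 44 80 36 36; K' ⊕ opad = 2e ea 5c 5c.
Inner hash: even-index sum = 204 mod 256 = 204; odd-index sum = 379 mod 256 = 123 → cc 7b.
Outer hash (recomputed tag): even-index sum = 342 mod 256 = 86; odd-index sum = 449 mod 256 = 193 → 56 c1.
Recomputed tag = 56c1; claimed = 56c1 → match.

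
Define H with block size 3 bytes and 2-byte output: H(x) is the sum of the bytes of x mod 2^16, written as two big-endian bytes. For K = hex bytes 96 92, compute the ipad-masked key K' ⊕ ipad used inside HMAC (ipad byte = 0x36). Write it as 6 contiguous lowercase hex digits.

Key hex bytes 96 92 is 2 bytes ≤ B = 3; zero-pad to 3 bytes: K' = 96 92 00.
XOR each byte with 0x36: 96⊕36=a0, 92⊕36=a4, 00⊕36=36.

a0a436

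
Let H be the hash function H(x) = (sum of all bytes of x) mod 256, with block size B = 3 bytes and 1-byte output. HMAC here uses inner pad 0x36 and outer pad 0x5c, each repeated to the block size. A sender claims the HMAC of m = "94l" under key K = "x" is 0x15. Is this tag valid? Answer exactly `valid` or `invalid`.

invalid

Key "x" = 78 is 1 byte ≤ B = 3; zero-pad to 3 bytes: K' = 78 00 00.
K' ⊕ ipad = 4e 36 36; K' ⊕ opad = 24 5c 5c.
Inner hash: sum = 78+54+54+57+52+108 = 403; mod 256 = 147 → 93.
Outer hash (recomputed tag): sum = 36+92+92+147 = 367; mod 256 = 111 → 6f.
Recomputed tag = 6f; claimed = 15 → mismatch.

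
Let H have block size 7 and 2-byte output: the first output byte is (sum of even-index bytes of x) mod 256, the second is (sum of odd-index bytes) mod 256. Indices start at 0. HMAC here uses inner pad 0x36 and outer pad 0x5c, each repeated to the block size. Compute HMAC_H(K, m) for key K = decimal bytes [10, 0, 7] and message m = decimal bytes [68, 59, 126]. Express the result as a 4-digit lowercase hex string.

Key decimal bytes [10, 0, 7] = 0a 00 07 is 3 bytes ≤ B = 7; zero-pad to 7 bytes: K' = 0a 00 07 00 00 00 00.
K' ⊕ ipad = 3c 36 31 36 36 36 36.  K' ⊕ opad = 56 5c 5b 5c 5c 5c 5c.
Inner input = (K'⊕ipad) ∥ m = 3c 36 31 36 36 36 36 ∥ 44 3b 7e.
Inner hash: even-index sum = 276 mod 256 = 20; odd-index sum = 356 mod 256 = 100 → 14 64.
Outer input = (K'⊕opad) ∥ inner = 56 5c 5b 5c 5c 5c 5c ∥ 14 64.
Outer hash (tag): even-index sum = 461 mod 256 = 205; odd-index sum = 296 mod 256 = 40 → cd 28.

cd28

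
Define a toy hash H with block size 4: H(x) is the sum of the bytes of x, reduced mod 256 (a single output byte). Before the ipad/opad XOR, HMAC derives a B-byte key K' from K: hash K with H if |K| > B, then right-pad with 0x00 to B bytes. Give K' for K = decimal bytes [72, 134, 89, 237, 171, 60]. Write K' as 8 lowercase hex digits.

|K| = 6 > B = 4, so first hash the key.
H(K): sum = 72+134+89+237+171+60 = 763; mod 256 = 251 → fb.
Zero-pad H(K) = fb to 4 bytes: K' = fb 00 00 00.

fb000000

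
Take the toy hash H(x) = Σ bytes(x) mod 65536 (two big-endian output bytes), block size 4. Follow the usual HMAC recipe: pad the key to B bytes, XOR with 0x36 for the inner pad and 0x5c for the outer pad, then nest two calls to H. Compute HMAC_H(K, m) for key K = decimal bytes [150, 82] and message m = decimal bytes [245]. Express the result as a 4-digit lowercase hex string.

01f7

Key decimal bytes [150, 82] = 96 52 is 2 bytes ≤ B = 4; zero-pad to 4 bytes: K' = 96 52 00 00.
K' ⊕ ipad = a0 64 36 36.  K' ⊕ opad = ca 0e 5c 5c.
Inner input = (K'⊕ipad) ∥ m = a0 64 36 36 ∥ f5.
Inner hash: sum = 160+100+54+54+245 = 613 → 02 65.
Outer input = (K'⊕opad) ∥ inner = ca 0e 5c 5c ∥ 02 65.
Outer hash (tag): sum = 202+14+92+92+2+101 = 503 → 01 f7.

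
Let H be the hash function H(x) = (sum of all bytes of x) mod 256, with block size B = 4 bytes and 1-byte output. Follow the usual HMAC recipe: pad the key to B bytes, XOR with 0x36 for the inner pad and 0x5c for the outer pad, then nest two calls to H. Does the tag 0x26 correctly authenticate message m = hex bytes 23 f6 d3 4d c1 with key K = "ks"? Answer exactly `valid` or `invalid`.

valid

Key "ks" = 6b 73 is 2 bytes ≤ B = 4; zero-pad to 4 bytes: K' = 6b 73 00 00.
K' ⊕ ipad = 5d 45 36 36; K' ⊕ opad = 37 2f 5c 5c.
Inner hash: sum = 93+69+54+54+35+246+211+77+193 = 1032; mod 256 = 8 → 08.
Outer hash (recomputed tag): sum = 55+47+92+92+8 = 294; mod 256 = 38 → 26.
Recomputed tag = 26; claimed = 26 → match.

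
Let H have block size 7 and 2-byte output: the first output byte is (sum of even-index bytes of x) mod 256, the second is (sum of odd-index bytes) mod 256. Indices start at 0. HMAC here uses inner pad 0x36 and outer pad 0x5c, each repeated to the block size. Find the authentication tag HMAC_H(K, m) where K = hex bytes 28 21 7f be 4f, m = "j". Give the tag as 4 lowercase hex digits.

45d1

Key hex bytes 28 21 7f be 4f is 5 bytes ≤ B = 7; zero-pad to 7 bytes: K' = 28 21 7f be 4f 00 00.
K' ⊕ ipad = 1e 17 49 88 79 36 36.  K' ⊕ opad = 74 7d 23 e2 13 5c 5c.
Inner input = (K'⊕ipad) ∥ m = 1e 17 49 88 79 36 36 ∥ 6a.
Inner hash: even-index sum = 278 mod 256 = 22; odd-index sum = 319 mod 256 = 63 → 16 3f.
Outer input = (K'⊕opad) ∥ inner = 74 7d 23 e2 13 5c 5c ∥ 16 3f.
Outer hash (tag): even-index sum = 325 mod 256 = 69; odd-index sum = 465 mod 256 = 209 → 45 d1.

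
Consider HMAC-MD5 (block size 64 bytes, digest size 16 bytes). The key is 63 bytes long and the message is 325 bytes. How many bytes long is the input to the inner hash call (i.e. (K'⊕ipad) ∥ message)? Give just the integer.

Key is 63 ≤ 64 bytes, zero-padded: |K'| = 64.
Inner input = (K'⊕ipad) ∥ m → 64 + 325 = 389 bytes.

389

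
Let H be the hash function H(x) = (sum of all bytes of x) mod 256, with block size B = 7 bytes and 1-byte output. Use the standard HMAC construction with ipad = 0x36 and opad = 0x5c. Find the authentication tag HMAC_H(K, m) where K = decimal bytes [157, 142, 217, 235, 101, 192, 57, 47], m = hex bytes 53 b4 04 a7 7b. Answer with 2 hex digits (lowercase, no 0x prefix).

03

Key decimal bytes [157, 142, 217, 235, 101, 192, 57, 47] = 9d 8e d9 eb 65 c0 39 2f is 8 bytes > B = 7, so hash it first: H(key) = 7c, then zero-pad to 7 bytes: K' = 7c 00 00 00 00 00 00.
K' ⊕ ipad = 4a 36 36 36 36 36 36.  K' ⊕ opad = 20 5c 5c 5c 5c 5c 5c.
Inner input = (K'⊕ipad) ∥ m = 4a 36 36 36 36 36 36 ∥ 53 b4 04 a7 7b.
Inner hash: sum = 74+54+54+54+54+54+54+83+180+4+167+123 = 955; mod 256 = 187 → bb.
Outer input = (K'⊕opad) ∥ inner = 20 5c 5c 5c 5c 5c 5c ∥ bb.
Outer hash (tag): sum = 32+92+92+92+92+92+92+187 = 771; mod 256 = 3 → 03.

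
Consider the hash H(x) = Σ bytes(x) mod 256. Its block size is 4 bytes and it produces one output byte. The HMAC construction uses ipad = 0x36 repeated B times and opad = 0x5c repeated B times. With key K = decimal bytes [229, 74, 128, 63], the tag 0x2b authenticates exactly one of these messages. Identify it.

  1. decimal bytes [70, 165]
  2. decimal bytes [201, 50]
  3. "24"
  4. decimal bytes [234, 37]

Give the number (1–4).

Key decimal bytes [229, 74, 128, 63] = e5 4a 80 3f is exactly B = 4 bytes: K' = e5 4a 80 3f.
K' ⊕ ipad = d3 7c b6 09; K' ⊕ opad = b9 16 dc 63.
m1: inner = H(d3 7c b6 09 46 a5) = f9; tag = H(b9 16 dc 63 f9) = 07
m2: inner = H(d3 7c b6 09 c9 32) = 09; tag = H(b9 16 dc 63 09) = 17
m3: inner = H(d3 7c b6 09 32 34) = 74; tag = H(b9 16 dc 63 74) = 82
m4: inner = H(d3 7c b6 09 ea 25) = 1d; tag = H(b9 16 dc 63 1d) = 2b ← matches

4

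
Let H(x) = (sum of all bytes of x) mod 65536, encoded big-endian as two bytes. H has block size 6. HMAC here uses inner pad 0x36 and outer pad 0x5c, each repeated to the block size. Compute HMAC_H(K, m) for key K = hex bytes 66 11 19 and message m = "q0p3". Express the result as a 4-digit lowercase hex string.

Key hex bytes 66 11 19 is 3 bytes ≤ B = 6; zero-pad to 6 bytes: K' = 66 11 19 00 00 00.
K' ⊕ ipad = 50 27 2f 36 36 36.  K' ⊕ opad = 3a 4d 45 5c 5c 5c.
Inner input = (K'⊕ipad) ∥ m = 50 27 2f 36 36 36 ∥ 71 30 70 33.
Inner hash: sum = 80+39+47+54+54+54+113+48+112+51 = 652 → 02 8c.
Outer input = (K'⊕opad) ∥ inner = 3a 4d 45 5c 5c 5c ∥ 02 8c.
Outer hash (tag): sum = 58+77+69+92+92+92+2+140 = 622 → 02 6e.

026e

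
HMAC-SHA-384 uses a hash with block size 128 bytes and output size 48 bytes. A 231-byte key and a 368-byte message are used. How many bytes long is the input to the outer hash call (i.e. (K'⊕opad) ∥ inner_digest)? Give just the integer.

Key is 231 > 128 bytes, so it is hashed to 48 bytes then zero-padded to 128: |K'| = 128.
Outer input = (K'⊕opad) ∥ H(inner) → 128 + 48 = 176 bytes.

176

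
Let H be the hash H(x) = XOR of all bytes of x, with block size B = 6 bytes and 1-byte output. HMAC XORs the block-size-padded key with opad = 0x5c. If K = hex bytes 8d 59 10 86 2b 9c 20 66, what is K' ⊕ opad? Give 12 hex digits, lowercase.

ef5c5c5c5c5c

Key hex bytes 8d 59 10 86 2b 9c 20 66 is 8 bytes > B = 6, so hash it first: H(key) = b3, then zero-pad to 6 bytes: K' = b3 00 00 00 00 00.
XOR each byte with 0x5c: b3⊕5c=ef, 00⊕5c=5c, 00⊕5c=5c, 00⊕5c=5c, 00⊕5c=5c, 00⊕5c=5c.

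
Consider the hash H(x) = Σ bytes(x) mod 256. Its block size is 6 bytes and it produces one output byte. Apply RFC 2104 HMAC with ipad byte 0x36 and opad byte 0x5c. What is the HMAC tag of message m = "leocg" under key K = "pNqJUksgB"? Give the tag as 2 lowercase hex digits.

Key "pNqJUksgB" = 70 4e 71 4a 55 6b 73 67 42 is 9 bytes > B = 6, so hash it first: H(key) = 55, then zero-pad to 6 bytes: K' = 55 00 00 00 00 00.
K' ⊕ ipad = 63 36 36 36 36 36.  K' ⊕ opad = 09 5c 5c 5c 5c 5c.
Inner input = (K'⊕ipad) ∥ m = 63 36 36 36 36 36 ∥ 6c 65 6f 63 67.
Inner hash: sum = 99+54+54+54+54+54+108+101+111+99+103 = 891; mod 256 = 123 → 7b.
Outer input = (K'⊕opad) ∥ inner = 09 5c 5c 5c 5c 5c ∥ 7b.
Outer hash (tag): sum = 9+92+92+92+92+92+123 = 592; mod 256 = 80 → 50.

50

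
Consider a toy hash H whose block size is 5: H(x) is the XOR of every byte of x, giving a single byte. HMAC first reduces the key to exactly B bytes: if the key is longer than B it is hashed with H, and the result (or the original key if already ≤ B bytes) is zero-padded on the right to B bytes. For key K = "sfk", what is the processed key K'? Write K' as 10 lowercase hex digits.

73666b0000

Key "sfk" = 73 66 6b is 3 bytes ≤ B = 5; zero-pad to 5 bytes: K' = 73 66 6b 00 00.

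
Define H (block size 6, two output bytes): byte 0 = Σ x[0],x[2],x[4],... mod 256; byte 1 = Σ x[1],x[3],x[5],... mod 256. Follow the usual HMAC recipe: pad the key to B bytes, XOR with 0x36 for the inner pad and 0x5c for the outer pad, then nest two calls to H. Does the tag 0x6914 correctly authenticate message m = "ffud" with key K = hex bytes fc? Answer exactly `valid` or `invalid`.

Key hex bytes fc is 1 byte ≤ B = 6; zero-pad to 6 bytes: K' = fc 00 00 00 00 00.
K' ⊕ ipad = ca 36 36 36 36 36; K' ⊕ opad = a0 5c 5c 5c 5c 5c.
Inner hash: even-index sum = 529 mod 256 = 17; odd-index sum = 364 mod 256 = 108 → 11 6c.
Outer hash (recomputed tag): even-index sum = 361 mod 256 = 105; odd-index sum = 384 mod 256 = 128 → 69 80.
Recomputed tag = 6980; claimed = 6914 → mismatch.

invalid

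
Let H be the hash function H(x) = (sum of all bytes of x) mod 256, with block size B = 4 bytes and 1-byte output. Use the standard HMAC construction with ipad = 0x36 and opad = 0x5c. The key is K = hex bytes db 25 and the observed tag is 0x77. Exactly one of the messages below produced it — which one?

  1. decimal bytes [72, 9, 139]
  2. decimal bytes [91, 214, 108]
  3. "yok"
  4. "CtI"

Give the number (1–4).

3

Key hex bytes db 25 is 2 bytes ≤ B = 4; zero-pad to 4 bytes: K' = db 25 00 00.
K' ⊕ ipad = ed 13 36 36; K' ⊕ opad = 87 79 5c 5c.
m1: inner = H(ed 13 36 36 48 09 8b) = 48; tag = H(87 79 5c 5c 48) = 00
m2: inner = H(ed 13 36 36 5b d6 6c) = 09; tag = H(87 79 5c 5c 09) = c1
m3: inner = H(ed 13 36 36 79 6f 6b) = bf; tag = H(87 79 5c 5c bf) = 77 ← matches
m4: inner = H(ed 13 36 36 43 74 49) = 6c; tag = H(87 79 5c 5c 6c) = 24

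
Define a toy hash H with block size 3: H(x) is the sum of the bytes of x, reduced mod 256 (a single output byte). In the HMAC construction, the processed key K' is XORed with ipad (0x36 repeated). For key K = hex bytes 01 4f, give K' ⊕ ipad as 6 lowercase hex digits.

Key hex bytes 01 4f is 2 bytes ≤ B = 3; zero-pad to 3 bytes: K' = 01 4f 00.
XOR each byte with 0x36: 01⊕36=37, 4f⊕36=79, 00⊕36=36.

377936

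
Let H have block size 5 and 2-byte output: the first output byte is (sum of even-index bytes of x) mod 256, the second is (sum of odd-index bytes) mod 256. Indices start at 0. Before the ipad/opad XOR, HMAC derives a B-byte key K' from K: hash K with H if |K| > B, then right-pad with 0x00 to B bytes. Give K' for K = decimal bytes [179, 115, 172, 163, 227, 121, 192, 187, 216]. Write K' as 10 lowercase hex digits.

|K| = 9 > B = 5, so first hash the key.
H(K): even-index sum = 986 mod 256 = 218; odd-index sum = 586 mod 256 = 74 → da 4a.
Zero-pad H(K) = da 4a to 5 bytes: K' = da 4a 00 00 00.

da4a000000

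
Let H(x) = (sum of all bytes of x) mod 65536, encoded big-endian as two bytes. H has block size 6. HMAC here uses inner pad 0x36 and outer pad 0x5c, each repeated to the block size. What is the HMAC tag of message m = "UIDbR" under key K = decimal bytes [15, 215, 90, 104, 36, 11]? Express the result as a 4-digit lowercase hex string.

Key decimal bytes [15, 215, 90, 104, 36, 11] = 0f d7 5a 68 24 0b is exactly B = 6 bytes: K' = 0f d7 5a 68 24 0b.
K' ⊕ ipad = 39 e1 6c 5e 12 3d.  K' ⊕ opad = 53 8b 06 34 78 57.
Inner input = (K'⊕ipad) ∥ m = 39 e1 6c 5e 12 3d ∥ 55 49 44 62 52.
Inner hash: sum = 57+225+108+94+18+61+85+73+68+98+82 = 969 → 03 c9.
Outer input = (K'⊕opad) ∥ inner = 53 8b 06 34 78 57 ∥ 03 c9.
Outer hash (tag): sum = 83+139+6+52+120+87+3+201 = 691 → 02 b3.

02b3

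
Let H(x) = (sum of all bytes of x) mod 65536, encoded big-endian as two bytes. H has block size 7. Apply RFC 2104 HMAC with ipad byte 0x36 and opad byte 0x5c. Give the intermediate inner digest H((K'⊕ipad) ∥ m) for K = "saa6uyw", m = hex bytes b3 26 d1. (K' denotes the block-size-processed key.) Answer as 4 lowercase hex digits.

Key "saa6uyw" = 73 61 61 36 75 79 77 is exactly B = 7 bytes: K' = 73 61 61 36 75 79 77.
K' ⊕ ipad = 45 57 57 00 43 4f 41.
Inner input = 45 57 57 00 43 4f 41 ∥ b3 26 d1.
Inner hash: sum = 69+87+87+0+67+79+65+179+38+209 = 880 → 03 70.

0370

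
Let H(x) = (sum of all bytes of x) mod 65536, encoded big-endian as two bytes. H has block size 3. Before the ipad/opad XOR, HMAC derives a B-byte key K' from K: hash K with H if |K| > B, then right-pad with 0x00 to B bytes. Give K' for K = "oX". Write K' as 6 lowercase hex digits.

Key "oX" = 6f 58 is 2 bytes ≤ B = 3; zero-pad to 3 bytes: K' = 6f 58 00.

6f5800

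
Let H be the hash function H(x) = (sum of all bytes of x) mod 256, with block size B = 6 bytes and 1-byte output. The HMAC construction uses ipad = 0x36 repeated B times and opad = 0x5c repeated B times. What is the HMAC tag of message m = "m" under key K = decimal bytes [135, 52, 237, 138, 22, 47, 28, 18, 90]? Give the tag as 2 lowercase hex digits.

Key decimal bytes [135, 52, 237, 138, 22, 47, 28, 18, 90] = 87 34 ed 8a 16 2f 1c 12 5a is 9 bytes > B = 6, so hash it first: H(key) = ff, then zero-pad to 6 bytes: K' = ff 00 00 00 00 00.
K' ⊕ ipad = c9 36 36 36 36 36.  K' ⊕ opad = a3 5c 5c 5c 5c 5c.
Inner input = (K'⊕ipad) ∥ m = c9 36 36 36 36 36 ∥ 6d.
Inner hash: sum = 201+54+54+54+54+54+109 = 580; mod 256 = 68 → 44.
Outer input = (K'⊕opad) ∥ inner = a3 5c 5c 5c 5c 5c ∥ 44.
Outer hash (tag): sum = 163+92+92+92+92+92+68 = 691; mod 256 = 179 → b3.

b3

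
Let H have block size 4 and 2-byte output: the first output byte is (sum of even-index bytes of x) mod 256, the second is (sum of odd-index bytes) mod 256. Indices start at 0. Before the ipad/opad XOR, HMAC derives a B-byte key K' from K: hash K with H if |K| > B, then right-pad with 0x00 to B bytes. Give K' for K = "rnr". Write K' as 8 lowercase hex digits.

726e7200

Key "rnr" = 72 6e 72 is 3 bytes ≤ B = 4; zero-pad to 4 bytes: K' = 72 6e 72 00.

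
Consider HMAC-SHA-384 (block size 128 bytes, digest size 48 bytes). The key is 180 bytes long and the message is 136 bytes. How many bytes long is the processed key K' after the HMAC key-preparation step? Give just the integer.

Key is 180 > 128 bytes, so it is hashed to 48 bytes then zero-padded to 128: |K'| = 128.

128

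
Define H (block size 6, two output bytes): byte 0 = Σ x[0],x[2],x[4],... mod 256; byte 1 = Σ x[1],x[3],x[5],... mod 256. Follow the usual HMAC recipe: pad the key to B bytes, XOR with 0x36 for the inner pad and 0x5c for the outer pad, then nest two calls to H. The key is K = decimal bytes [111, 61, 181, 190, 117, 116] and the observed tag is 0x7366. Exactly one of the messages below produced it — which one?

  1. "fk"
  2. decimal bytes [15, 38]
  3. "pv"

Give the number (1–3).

2

Key decimal bytes [111, 61, 181, 190, 117, 116] = 6f 3d b5 be 75 74 is exactly B = 6 bytes: K' = 6f 3d b5 be 75 74.
K' ⊕ ipad = 59 0b 83 88 43 42; K' ⊕ opad = 33 61 e9 e2 29 28.
m1: inner = H(59 0b 83 88 43 42 66 6b) = 85 40; tag = H(33 61 e9 e2 29 28 85 40) = caab
m2: inner = H(59 0b 83 88 43 42 0f 26) = 2e fb; tag = H(33 61 e9 e2 29 28 2e fb) = 7366 ← matches
m3: inner = H(59 0b 83 88 43 42 70 76) = 8f 4b; tag = H(33 61 e9 e2 29 28 8f 4b) = d4b6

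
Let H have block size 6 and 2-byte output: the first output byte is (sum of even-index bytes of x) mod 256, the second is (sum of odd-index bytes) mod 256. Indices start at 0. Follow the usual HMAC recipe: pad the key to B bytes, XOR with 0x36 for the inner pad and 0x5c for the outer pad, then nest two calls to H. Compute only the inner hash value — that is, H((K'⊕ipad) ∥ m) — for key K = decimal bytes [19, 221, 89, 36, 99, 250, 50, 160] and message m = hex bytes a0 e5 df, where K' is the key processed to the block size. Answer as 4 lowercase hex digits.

Key decimal bytes [19, 221, 89, 36, 99, 250, 50, 160] = 13 dd 59 24 63 fa 32 a0 is 8 bytes > B = 6, so hash it first: H(key) = 01 9b, then zero-pad to 6 bytes: K' = 01 9b 00 00 00 00.
K' ⊕ ipad = 37 ad 36 36 36 36.
Inner input = 37 ad 36 36 36 36 ∥ a0 e5 df.
Inner hash: even-index sum = 546 mod 256 = 34; odd-index sum = 510 mod 256 = 254 → 22 fe.

22fe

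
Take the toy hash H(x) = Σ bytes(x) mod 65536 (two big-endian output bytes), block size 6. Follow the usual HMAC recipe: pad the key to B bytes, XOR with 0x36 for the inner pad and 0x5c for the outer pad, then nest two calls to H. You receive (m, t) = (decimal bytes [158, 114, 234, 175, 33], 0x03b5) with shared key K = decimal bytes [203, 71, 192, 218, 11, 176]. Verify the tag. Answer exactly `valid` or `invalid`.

Key decimal bytes [203, 71, 192, 218, 11, 176] = cb 47 c0 da 0b b0 is exactly B = 6 bytes: K' = cb 47 c0 da 0b b0.
K' ⊕ ipad = fd 71 f6 ec 3d 86; K' ⊕ opad = 97 1b 9c 86 57 ec.
Inner hash: sum = 253+113+246+236+61+134+158+114+234+175+33 = 1757 → 06 dd.
Outer hash (recomputed tag): sum = 151+27+156+134+87+236+6+221 = 1018 → 03 fa.
Recomputed tag = 03fa; claimed = 03b5 → mismatch.

invalid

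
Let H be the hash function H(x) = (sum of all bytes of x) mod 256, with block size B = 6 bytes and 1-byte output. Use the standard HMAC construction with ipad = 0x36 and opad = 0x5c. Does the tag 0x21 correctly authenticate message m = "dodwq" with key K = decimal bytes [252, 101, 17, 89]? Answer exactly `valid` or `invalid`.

Key decimal bytes [252, 101, 17, 89] = fc 65 11 59 is 4 bytes ≤ B = 6; zero-pad to 6 bytes: K' = fc 65 11 59 00 00.
K' ⊕ ipad = ca 53 27 6f 36 36; K' ⊕ opad = a0 39 4d 05 5c 5c.
Inner hash: sum = 202+83+39+111+54+54+100+111+100+119+113 = 1086; mod 256 = 62 → 3e.
Outer hash (recomputed tag): sum = 160+57+77+5+92+92+62 = 545; mod 256 = 33 → 21.
Recomputed tag = 21; claimed = 21 → match.

valid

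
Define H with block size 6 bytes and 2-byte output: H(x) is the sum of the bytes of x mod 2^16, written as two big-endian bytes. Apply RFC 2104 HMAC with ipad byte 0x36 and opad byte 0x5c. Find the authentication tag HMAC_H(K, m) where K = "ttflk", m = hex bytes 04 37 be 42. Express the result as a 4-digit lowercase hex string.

Key "ttflk" = 74 74 66 6c 6b is 5 bytes ≤ B = 6; zero-pad to 6 bytes: K' = 74 74 66 6c 6b 00.
K' ⊕ ipad = 42 42 50 5a 5d 36.  K' ⊕ opad = 28 28 3a 30 37 5c.
Inner input = (K'⊕ipad) ∥ m = 42 42 50 5a 5d 36 ∥ 04 37 be 42.
Inner hash: sum = 66+66+80+90+93+54+4+55+190+66 = 764 → 02 fc.
Outer input = (K'⊕opad) ∥ inner = 28 28 3a 30 37 5c ∥ 02 fc.
Outer hash (tag): sum = 40+40+58+48+55+92+2+252 = 587 → 02 4b.

024b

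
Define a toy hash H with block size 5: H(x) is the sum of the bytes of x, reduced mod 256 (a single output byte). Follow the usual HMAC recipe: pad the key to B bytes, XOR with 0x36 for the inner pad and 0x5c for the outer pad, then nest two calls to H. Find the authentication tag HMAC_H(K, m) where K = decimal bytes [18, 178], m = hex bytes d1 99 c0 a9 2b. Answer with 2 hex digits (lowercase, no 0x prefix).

98

Key decimal bytes [18, 178] = 12 b2 is 2 bytes ≤ B = 5; zero-pad to 5 bytes: K' = 12 b2 00 00 00.
K' ⊕ ipad = 24 84 36 36 36.  K' ⊕ opad = 4e ee 5c 5c 5c.
Inner input = (K'⊕ipad) ∥ m = 24 84 36 36 36 ∥ d1 99 c0 a9 2b.
Inner hash: sum = 36+132+54+54+54+209+153+192+169+43 = 1096; mod 256 = 72 → 48.
Outer input = (K'⊕opad) ∥ inner = 4e ee 5c 5c 5c ∥ 48.
Outer hash (tag): sum = 78+238+92+92+92+72 = 664; mod 256 = 152 → 98.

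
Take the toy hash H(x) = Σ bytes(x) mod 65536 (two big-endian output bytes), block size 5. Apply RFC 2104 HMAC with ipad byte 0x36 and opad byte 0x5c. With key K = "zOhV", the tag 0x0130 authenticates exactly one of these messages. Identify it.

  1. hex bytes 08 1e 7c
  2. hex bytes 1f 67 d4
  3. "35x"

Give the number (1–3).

1

Key "zOhV" = 7a 4f 68 56 is 4 bytes ≤ B = 5; zero-pad to 5 bytes: K' = 7a 4f 68 56 00.
K' ⊕ ipad = 4c 79 5e 60 36; K' ⊕ opad = 26 13 34 0a 5c.
m1: inner = H(4c 79 5e 60 36 08 1e 7c) = 02 5b; tag = H(26 13 34 0a 5c 02 5b) = 0130 ← matches
m2: inner = H(4c 79 5e 60 36 1f 67 d4) = 03 13; tag = H(26 13 34 0a 5c 03 13) = 00e9
m3: inner = H(4c 79 5e 60 36 33 35 78) = 02 99; tag = H(26 13 34 0a 5c 02 99) = 016e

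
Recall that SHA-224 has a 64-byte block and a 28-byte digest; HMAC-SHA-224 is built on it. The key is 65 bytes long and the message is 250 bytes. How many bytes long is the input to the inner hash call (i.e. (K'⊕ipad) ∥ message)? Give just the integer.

Key is 65 > 64 bytes, so it is hashed to 28 bytes then zero-padded to 64: |K'| = 64.
Inner input = (K'⊕ipad) ∥ m → 64 + 250 = 314 bytes.

314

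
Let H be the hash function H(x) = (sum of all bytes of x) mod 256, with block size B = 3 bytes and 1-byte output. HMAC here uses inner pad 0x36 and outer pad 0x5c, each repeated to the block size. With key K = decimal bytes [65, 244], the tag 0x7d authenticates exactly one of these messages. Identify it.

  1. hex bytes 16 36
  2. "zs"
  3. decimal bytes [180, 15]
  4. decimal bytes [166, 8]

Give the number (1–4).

Key decimal bytes [65, 244] = 41 f4 is 2 bytes ≤ B = 3; zero-pad to 3 bytes: K' = 41 f4 00.
K' ⊕ ipad = 77 c2 36; K' ⊕ opad = 1d a8 5c.
m1: inner = H(77 c2 36 16 36) = bb; tag = H(1d a8 5c bb) = dc
m2: inner = H(77 c2 36 7a 73) = 5c; tag = H(1d a8 5c 5c) = 7d ← matches
m3: inner = H(77 c2 36 b4 0f) = 32; tag = H(1d a8 5c 32) = 53
m4: inner = H(77 c2 36 a6 08) = 1d; tag = H(1d a8 5c 1d) = 3e

2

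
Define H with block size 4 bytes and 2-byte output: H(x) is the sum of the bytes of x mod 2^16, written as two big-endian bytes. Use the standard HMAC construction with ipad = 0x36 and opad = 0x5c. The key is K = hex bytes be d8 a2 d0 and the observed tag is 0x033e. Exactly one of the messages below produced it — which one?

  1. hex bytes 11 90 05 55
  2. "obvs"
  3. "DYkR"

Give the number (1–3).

Key hex bytes be d8 a2 d0 is exactly B = 4 bytes: K' = be d8 a2 d0.
K' ⊕ ipad = 88 ee 94 e6; K' ⊕ opad = e2 84 fe 8c.
m1: inner = H(88 ee 94 e6 11 90 05 55) = 03 eb; tag = H(e2 84 fe 8c 03 eb) = 03de
m2: inner = H(88 ee 94 e6 6f 62 76 73) = 04 aa; tag = H(e2 84 fe 8c 04 aa) = 039e
m3: inner = H(88 ee 94 e6 44 59 6b 52) = 04 4a; tag = H(e2 84 fe 8c 04 4a) = 033e ← matches

3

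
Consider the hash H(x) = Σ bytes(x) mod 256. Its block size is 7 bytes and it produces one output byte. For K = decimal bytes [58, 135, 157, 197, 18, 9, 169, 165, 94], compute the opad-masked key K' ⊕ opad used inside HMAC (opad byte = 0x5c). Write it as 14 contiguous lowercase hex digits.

b65c5c5c5c5c5c

Key decimal bytes [58, 135, 157, 197, 18, 9, 169, 165, 94] = 3a 87 9d c5 12 09 a9 a5 5e is 9 bytes > B = 7, so hash it first: H(key) = ea, then zero-pad to 7 bytes: K' = ea 00 00 00 00 00 00.
XOR each byte with 0x5c: ea⊕5c=b6, 00⊕5c=5c, 00⊕5c=5c, 00⊕5c=5c, 00⊕5c=5c, 00⊕5c=5c, 00⊕5c=5c.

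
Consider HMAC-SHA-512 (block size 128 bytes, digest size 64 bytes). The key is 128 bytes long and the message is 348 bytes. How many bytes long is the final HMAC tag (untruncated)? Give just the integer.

64

The tag is one SHA-512 digest: 64 bytes.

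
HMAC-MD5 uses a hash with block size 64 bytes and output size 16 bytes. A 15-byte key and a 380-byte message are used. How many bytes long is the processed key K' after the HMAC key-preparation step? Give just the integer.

Key is 15 ≤ 64 bytes, zero-padded: |K'| = 64.

64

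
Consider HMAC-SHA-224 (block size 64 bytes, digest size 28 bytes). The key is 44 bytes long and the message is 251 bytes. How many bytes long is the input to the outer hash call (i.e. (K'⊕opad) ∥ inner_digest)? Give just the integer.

Key is 44 ≤ 64 bytes, zero-padded: |K'| = 64.
Outer input = (K'⊕opad) ∥ H(inner) → 64 + 28 = 92 bytes.

92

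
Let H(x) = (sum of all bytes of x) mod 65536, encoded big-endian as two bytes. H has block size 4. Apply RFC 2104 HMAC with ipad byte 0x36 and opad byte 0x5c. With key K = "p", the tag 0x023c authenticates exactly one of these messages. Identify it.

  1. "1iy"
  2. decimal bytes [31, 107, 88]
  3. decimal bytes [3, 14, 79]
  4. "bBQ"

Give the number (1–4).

1

Key "p" = 70 is 1 byte ≤ B = 4; zero-pad to 4 bytes: K' = 70 00 00 00.
K' ⊕ ipad = 46 36 36 36; K' ⊕ opad = 2c 5c 5c 5c.
m1: inner = H(46 36 36 36 31 69 79) = 01 fb; tag = H(2c 5c 5c 5c 01 fb) = 023c ← matches
m2: inner = H(46 36 36 36 1f 6b 58) = 01 ca; tag = H(2c 5c 5c 5c 01 ca) = 020b
m3: inner = H(46 36 36 36 03 0e 4f) = 01 48; tag = H(2c 5c 5c 5c 01 48) = 0189
m4: inner = H(46 36 36 36 62 42 51) = 01 dd; tag = H(2c 5c 5c 5c 01 dd) = 021e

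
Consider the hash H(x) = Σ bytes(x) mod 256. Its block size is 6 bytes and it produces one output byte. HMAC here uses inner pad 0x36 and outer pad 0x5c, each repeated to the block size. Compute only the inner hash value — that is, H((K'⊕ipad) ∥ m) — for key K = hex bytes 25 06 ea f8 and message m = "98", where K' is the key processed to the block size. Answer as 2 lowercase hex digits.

ca

Key hex bytes 25 06 ea f8 is 4 bytes ≤ B = 6; zero-pad to 6 bytes: K' = 25 06 ea f8 00 00.
K' ⊕ ipad = 13 30 dc ce 36 36.
Inner input = 13 30 dc ce 36 36 ∥ 39 38.
Inner hash: sum = 19+48+220+206+54+54+57+56 = 714; mod 256 = 202 → ca.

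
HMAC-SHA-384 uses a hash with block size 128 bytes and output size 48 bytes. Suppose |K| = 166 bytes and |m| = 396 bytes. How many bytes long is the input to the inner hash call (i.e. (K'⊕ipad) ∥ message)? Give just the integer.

524

Key is 166 > 128 bytes, so it is hashed to 48 bytes then zero-padded to 128: |K'| = 128.
Inner input = (K'⊕ipad) ∥ m → 128 + 396 = 524 bytes.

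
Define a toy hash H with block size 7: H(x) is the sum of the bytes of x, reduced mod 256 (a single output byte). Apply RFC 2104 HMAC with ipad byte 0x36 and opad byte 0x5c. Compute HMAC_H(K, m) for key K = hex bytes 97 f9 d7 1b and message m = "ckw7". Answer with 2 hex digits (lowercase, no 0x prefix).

Key hex bytes 97 f9 d7 1b is 4 bytes ≤ B = 7; zero-pad to 7 bytes: K' = 97 f9 d7 1b 00 00 00.
K' ⊕ ipad = a1 cf e1 2d 36 36 36.  K' ⊕ opad = cb a5 8b 47 5c 5c 5c.
Inner input = (K'⊕ipad) ∥ m = a1 cf e1 2d 36 36 36 ∥ 63 6b 77 37.
Inner hash: sum = 161+207+225+45+54+54+54+99+107+119+55 = 1180; mod 256 = 156 → 9c.
Outer input = (K'⊕opad) ∥ inner = cb a5 8b 47 5c 5c 5c ∥ 9c.
Outer hash (tag): sum = 203+165+139+71+92+92+92+156 = 1010; mod 256 = 242 → f2.

f2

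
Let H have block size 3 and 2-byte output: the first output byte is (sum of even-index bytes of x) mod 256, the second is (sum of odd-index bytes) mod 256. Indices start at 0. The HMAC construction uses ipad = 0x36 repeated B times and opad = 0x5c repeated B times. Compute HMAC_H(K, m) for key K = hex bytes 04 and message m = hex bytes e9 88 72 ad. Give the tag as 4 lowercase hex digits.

Key hex bytes 04 is 1 byte ≤ B = 3; zero-pad to 3 bytes: K' = 04 00 00.
K' ⊕ ipad = 32 36 36.  K' ⊕ opad = 58 5c 5c.
Inner input = (K'⊕ipad) ∥ m = 32 36 36 ∥ e9 88 72 ad.
Inner hash: even-index sum = 413 mod 256 = 157; odd-index sum = 401 mod 256 = 145 → 9d 91.
Outer input = (K'⊕opad) ∥ inner = 58 5c 5c ∥ 9d 91.
Outer hash (tag): even-index sum = 325 mod 256 = 69; odd-index sum = 249 mod 256 = 249 → 45 f9.

45f9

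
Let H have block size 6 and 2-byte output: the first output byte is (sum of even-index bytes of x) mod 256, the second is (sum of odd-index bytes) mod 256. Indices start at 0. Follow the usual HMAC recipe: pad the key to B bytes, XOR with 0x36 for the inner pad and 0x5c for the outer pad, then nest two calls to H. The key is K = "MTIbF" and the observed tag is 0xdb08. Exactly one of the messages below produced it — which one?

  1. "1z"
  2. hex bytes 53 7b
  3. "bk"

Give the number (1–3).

1

Key "MTIbF" = 4d 54 49 62 46 is 5 bytes ≤ B = 6; zero-pad to 6 bytes: K' = 4d 54 49 62 46 00.
K' ⊕ ipad = 7b 62 7f 54 70 36; K' ⊕ opad = 11 08 15 3e 1a 5c.
m1: inner = H(7b 62 7f 54 70 36 31 7a) = 9b 66; tag = H(11 08 15 3e 1a 5c 9b 66) = db08 ← matches
m2: inner = H(7b 62 7f 54 70 36 53 7b) = bd 67; tag = H(11 08 15 3e 1a 5c bd 67) = fd09
m3: inner = H(7b 62 7f 54 70 36 62 6b) = cc 57; tag = H(11 08 15 3e 1a 5c cc 57) = 0cf9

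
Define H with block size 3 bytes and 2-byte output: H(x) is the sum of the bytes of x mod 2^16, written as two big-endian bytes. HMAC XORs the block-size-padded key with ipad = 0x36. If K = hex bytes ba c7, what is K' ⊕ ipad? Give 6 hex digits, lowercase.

8cf136

Key hex bytes ba c7 is 2 bytes ≤ B = 3; zero-pad to 3 bytes: K' = ba c7 00.
XOR each byte with 0x36: ba⊕36=8c, c7⊕36=f1, 00⊕36=36.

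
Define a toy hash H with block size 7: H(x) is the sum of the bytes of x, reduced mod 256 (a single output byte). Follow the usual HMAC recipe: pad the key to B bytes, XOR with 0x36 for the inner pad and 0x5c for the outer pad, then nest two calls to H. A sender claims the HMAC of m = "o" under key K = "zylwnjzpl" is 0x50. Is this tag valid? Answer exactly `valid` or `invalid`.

Key "zylwnjzpl" = 7a 79 6c 77 6e 6a 7a 70 6c is 9 bytes > B = 7, so hash it first: H(key) = 04, then zero-pad to 7 bytes: K' = 04 00 00 00 00 00 00.
K' ⊕ ipad = 32 36 36 36 36 36 36; K' ⊕ opad = 58 5c 5c 5c 5c 5c 5c.
Inner hash: sum = 50+54+54+54+54+54+54+111 = 485; mod 256 = 229 → e5.
Outer hash (recomputed tag): sum = 88+92+92+92+92+92+92+229 = 869; mod 256 = 101 → 65.
Recomputed tag = 65; claimed = 50 → mismatch.

invalid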